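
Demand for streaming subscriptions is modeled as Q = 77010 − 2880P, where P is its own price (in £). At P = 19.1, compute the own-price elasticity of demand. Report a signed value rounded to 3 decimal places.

At the given values, Q = 77010 − 2880(19.1) = 22002.
∂Q/∂P = −2880.
E = (-2880) × (19.1/22002) = -2.50013…

-2.500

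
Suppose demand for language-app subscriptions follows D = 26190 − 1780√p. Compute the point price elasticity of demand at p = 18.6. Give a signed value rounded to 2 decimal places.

dD/dp = −1780/(2√p) = -206.364. At p = 18.6, D = 18513.3.
Ed = (dD/dp)·(p/D) = (-206.364) × (18.6/18513.3) = -0.2073…

-0.21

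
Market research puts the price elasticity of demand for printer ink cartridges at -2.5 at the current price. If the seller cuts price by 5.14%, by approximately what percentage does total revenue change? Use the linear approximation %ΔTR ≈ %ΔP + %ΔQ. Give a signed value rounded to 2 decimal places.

+7.71%

%ΔQ ≈ Ed × %ΔP = (-2.5) × (-5.14%) = +12.8500%
%ΔTR ≈ %ΔP + %ΔQ = (-5.14%) + (+12.8500%) = +7.7100%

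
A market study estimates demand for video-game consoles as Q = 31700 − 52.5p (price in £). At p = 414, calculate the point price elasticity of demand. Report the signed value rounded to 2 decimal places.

-2.18

dQ/dp = −52.5. At p = 414, Q = 31700 − 52.5(414) = 9965.
Ed = (dQ/dp)·(p/Q) = −52.5 × (414/9965) = -2.1811…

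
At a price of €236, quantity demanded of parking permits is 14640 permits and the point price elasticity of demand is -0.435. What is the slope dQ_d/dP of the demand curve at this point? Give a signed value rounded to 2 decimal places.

-26.98

Ed = (dQ_d/dP)·(P/Q_d) ⇒ dQ_d/dP = Ed·Q_d/P = (-0.435)·14640/236 = -26.9847…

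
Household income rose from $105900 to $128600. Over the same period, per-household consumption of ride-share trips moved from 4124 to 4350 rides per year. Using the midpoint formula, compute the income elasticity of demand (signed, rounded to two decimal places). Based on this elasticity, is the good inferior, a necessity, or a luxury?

%ΔQ = (4350 − 4124)/[( 4124 + 4350)/2] = 226/4237 = 0.053339…
%ΔIncome = (128600 − 105900)/[( 105900 + 128600)/2] = 22700/117250 = 0.193603…
E_income = (226/4237) / (22700/117250) = 0.2755…
0 < E_income < 1 ⇒ normal good, necessity.

0.28; necessity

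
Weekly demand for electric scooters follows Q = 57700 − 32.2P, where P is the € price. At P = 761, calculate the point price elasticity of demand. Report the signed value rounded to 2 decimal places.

dQ/dP = −32.2. At P = 761, Q = 57700 − 32.2(761) = 33195.8.
Ed = (dQ/dP)·(P/Q) = −32.2 × (761/33195.8) = -0.7381…

-0.74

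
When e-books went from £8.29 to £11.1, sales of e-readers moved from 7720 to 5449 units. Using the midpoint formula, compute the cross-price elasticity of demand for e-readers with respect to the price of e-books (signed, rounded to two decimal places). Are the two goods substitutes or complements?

%ΔQ_{e-readers} = (5449 − 7720)/avg = -2271/6584.5 = -0.344900…
%ΔP_{e-books} = (11.1 − 8.29)/avg = 2.81/9.695 = 0.289840…
E_cross = (-2271/6584.5) / (2.81/9.695) = -1.1899…
E_cross < 0 ⇒ the goods are complements.

-1.19; complements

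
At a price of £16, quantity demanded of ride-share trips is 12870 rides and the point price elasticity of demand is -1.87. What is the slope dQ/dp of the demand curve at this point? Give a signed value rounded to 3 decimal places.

-1504.181

Ed = (dQ/dp)·(p/Q) ⇒ dQ/dp = Ed·Q/p = (-1.87)·12870/16 = -1504.18125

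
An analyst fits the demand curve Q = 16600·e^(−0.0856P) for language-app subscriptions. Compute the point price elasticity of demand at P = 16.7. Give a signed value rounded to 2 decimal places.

-1.43

dQ/dP = −0.0856·Q = -340.212. At P = 16.7, Q = 3974.44.
Ed = (dQ/dP)·(P/Q) = (-340.212) × (16.7/3974.44) = -1.4295…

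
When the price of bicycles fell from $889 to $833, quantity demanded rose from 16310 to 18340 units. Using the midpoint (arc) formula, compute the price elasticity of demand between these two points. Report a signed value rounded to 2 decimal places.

-1.80

%ΔQ = (18340 − 16310) / [(16310 + 18340)/2] = 2030/17325 = 0.117171…
%ΔP = (833 − 889) / [(889 + 833)/2] = -56/861 = -0.065040…
Arc Ed = %ΔQ / %ΔP = (2030/17325) / (-56/861) = -1.8015…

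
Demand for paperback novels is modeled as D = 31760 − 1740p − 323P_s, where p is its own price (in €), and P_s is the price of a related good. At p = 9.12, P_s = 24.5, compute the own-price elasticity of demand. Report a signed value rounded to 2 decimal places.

-1.99

At the given values, D = 31760 − 1740(9.12) − 323(24.5) = 7977.7.
∂D/∂p = −1740.
E = (-1740) × (9.12/7977.7) = -1.9891…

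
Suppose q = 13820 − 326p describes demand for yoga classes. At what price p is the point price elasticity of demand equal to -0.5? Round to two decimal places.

Ed = −326p/(13820 − 326p). Set this equal to -0.5:
326p = 0.5·(13820 − 326p) ⇒ 326p(1 + 0.5) = 0.5·13820
p = 0.5·13820 / (326·1.5) = 14.1308…

14.13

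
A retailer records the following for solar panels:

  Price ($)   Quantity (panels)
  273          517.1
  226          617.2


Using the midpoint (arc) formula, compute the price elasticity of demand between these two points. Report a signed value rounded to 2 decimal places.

-0.94

%ΔQ = (617.2 − 517.1) / [(517.1 + 617.2)/2] = 100.1/567.15 = 0.176496…
%ΔP = (226 − 273) / [(273 + 226)/2] = -47/249.5 = -0.188376…
Arc Ed = %ΔQ / %ΔP = (100.1/567.15) / (-47/249.5) = -0.9369…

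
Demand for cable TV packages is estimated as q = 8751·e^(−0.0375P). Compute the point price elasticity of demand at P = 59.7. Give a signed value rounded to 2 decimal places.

dq/dP = −0.0375·q = -34.9794. At P = 59.7, q = 932.784.
Ed = (dq/dP)·(P/q) = (-34.9794) × (59.7/932.784) = -2.2387…

-2.24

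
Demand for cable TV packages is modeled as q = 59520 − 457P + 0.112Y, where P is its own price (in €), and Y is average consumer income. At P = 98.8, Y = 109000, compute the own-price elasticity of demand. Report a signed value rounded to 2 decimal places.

-1.70

At the given values, q = 59520 − 457(98.8) + 0.112(109000) = 26576.4.
∂q/∂P = −457.
E = (-457) × (98.8/26576.4) = -1.6989…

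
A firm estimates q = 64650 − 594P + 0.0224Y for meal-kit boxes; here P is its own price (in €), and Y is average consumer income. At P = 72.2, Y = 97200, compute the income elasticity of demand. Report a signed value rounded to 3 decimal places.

0.091

At the given values, q = 64650 − 594(72.2) + 0.0224(97200) = 23940.48.
∂q/∂Y = 0.0224.
E = (0.0224) × (97200/23940.48) = 0.09094…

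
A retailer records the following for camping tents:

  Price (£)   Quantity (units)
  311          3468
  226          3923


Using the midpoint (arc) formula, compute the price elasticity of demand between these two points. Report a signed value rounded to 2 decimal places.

%ΔQ = (3923 − 3468) / [(3468 + 3923)/2] = 455/3695.5 = 0.123122…
%ΔP = (226 − 311) / [(311 + 226)/2] = -85/268.5 = -0.316573…
Arc Ed = %ΔQ / %ΔP = (455/3695.5) / (-85/268.5) = -0.3889…

-0.39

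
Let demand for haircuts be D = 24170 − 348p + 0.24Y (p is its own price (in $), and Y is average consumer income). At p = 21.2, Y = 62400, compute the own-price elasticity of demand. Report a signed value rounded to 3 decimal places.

At the given values, D = 24170 − 348(21.2) + 0.24(62400) = 31768.4.
∂D/∂p = −348.
E = (-348) × (21.2/31768.4) = -0.23223…

-0.232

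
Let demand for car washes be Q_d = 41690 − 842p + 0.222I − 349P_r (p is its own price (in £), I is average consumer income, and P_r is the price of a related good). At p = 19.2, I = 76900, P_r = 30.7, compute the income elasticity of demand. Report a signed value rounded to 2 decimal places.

0.54

At the given values, Q_d = 41690 − 842(19.2) + 0.222(76900) − 349(30.7) = 31881.1.
∂Q_d/∂I = 0.222.
E = (0.222) × (76900/31881.1) = 0.5354…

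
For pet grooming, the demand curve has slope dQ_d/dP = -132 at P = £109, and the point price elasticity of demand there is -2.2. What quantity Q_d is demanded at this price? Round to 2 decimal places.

6540.00

Ed = (dQ_d/dP)·(P/Q_d) ⇒ Q_d = (dQ_d/dP)·P/Ed = (-132)·109/(-2.2) = 6540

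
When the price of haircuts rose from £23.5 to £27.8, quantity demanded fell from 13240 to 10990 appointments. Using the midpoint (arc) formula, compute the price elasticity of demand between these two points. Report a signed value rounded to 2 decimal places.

-1.11

%ΔQ = (10990 − 13240) / [(13240 + 10990)/2] = -2250/12115 = -0.185720…
%ΔP = (27.8 − 23.5) / [(23.5 + 27.8)/2] = 4.3/25.65 = 0.167641…
Arc Ed = %ΔQ / %ΔP = (-2250/12115) / (4.3/25.65) = -1.1078…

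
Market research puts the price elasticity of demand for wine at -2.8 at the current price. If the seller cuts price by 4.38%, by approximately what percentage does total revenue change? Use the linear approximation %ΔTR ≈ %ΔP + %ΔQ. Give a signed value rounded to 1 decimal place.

+7.9%

%ΔQ ≈ Ed × %ΔP = (-2.8) × (-4.38%) = +12.2640%
%ΔTR ≈ %ΔP + %ΔQ = (-4.38%) + (+12.2640%) = +7.8840%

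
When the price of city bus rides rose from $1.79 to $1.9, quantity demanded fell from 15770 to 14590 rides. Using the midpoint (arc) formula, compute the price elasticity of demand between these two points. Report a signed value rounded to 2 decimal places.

%ΔQ = (14590 − 15770) / [(15770 + 14590)/2] = -1180/15180 = -0.077733…
%ΔP = (1.9 − 1.79) / [(1.79 + 1.9)/2] = 0.11/1.845 = 0.059620…
Arc Ed = %ΔQ / %ΔP = (-1180/15180) / (0.11/1.845) = -1.3038…

-1.30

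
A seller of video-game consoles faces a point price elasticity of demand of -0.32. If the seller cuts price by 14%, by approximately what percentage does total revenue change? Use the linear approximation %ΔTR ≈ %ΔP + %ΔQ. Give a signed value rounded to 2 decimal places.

%ΔQ ≈ Ed × %ΔP = (-0.32) × (-14%) = +4.4800%
%ΔTR ≈ %ΔP + %ΔQ = (-14%) + (+4.4800%) = -9.5200%

-9.52%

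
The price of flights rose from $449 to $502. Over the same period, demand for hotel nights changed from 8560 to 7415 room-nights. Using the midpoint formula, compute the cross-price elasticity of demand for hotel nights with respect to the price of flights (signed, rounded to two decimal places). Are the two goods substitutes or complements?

-1.29; complements

%ΔQ_{hotel nights} = (7415 − 8560)/avg = -1145/7987.5 = -0.143348…
%ΔP_{flights} = (502 − 449)/avg = 53/475.5 = 0.111461…
E_cross = (-1145/7987.5) / (53/475.5) = -1.2860…
E_cross < 0 ⇒ the goods are complements.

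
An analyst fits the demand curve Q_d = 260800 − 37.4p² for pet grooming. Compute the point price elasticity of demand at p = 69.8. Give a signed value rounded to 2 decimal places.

-4.64

dQ_d/dp = −2·37.4·p = -5221.04. At p = 69.8, Q_d = 78585.704.
Ed = (dQ_d/dp)·(p/Q_d) = (-5221.04) × (69.8/78585.704) = -4.6373…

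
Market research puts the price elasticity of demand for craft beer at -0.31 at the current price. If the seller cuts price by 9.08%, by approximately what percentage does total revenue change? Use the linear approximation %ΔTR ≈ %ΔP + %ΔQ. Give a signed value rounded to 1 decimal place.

-6.3%

%ΔQ ≈ Ed × %ΔP = (-0.31) × (-9.08%) = +2.8148%
%ΔTR ≈ %ΔP + %ΔQ = (-9.08%) + (+2.8148%) = -6.2652%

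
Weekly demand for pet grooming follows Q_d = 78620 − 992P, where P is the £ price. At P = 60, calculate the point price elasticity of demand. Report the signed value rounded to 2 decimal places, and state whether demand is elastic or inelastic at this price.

-3.12; elastic

dQ_d/dP = −992. At P = 60, Q_d = 78620 − 992(60) = 19100.
Ed = (dQ_d/dP)·(P/Q_d) = −992 × (60/19100) = -3.1162…
|Ed| = 3.12 > 1, so demand is elastic.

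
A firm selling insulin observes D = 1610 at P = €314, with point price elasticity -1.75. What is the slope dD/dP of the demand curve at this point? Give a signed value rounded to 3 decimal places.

Ed = (dD/dP)·(P/D) ⇒ dD/dP = Ed·D/P = (-1.75)·1610/314 = -8.97292…

-8.973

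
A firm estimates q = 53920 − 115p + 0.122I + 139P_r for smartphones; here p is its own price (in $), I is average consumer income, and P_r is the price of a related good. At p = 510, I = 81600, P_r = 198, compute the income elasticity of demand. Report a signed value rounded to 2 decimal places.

0.30

At the given values, q = 53920 − 115(510) + 0.122(81600) + 139(198) = 32747.2.
∂q/∂I = 0.122.
E = (0.122) × (81600/32747.2) = 0.3040…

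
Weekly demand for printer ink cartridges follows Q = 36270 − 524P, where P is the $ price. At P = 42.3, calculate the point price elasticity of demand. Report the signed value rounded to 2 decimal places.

-1.57

dQ/dP = −524. At P = 42.3, Q = 36270 − 524(42.3) = 14104.8.
Ed = (dQ/dP)·(P/Q) = −524 × (42.3/14104.8) = -1.5714…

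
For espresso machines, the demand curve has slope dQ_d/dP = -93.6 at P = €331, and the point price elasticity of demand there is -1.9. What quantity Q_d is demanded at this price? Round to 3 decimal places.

16306.105

Ed = (dQ_d/dP)·(P/Q_d) ⇒ Q_d = (dQ_d/dP)·P/Ed = (-93.6)·331/(-1.9) = 16306.10526…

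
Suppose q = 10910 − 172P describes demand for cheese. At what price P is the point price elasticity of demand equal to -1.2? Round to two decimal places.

34.60

Ed = −172P/(10910 − 172P). Set this equal to -1.2:
172P = 1.2·(10910 − 172P) ⇒ 172P(1 + 1.2) = 1.2·10910
P = 1.2·10910 / (172·2.2) = 34.5983…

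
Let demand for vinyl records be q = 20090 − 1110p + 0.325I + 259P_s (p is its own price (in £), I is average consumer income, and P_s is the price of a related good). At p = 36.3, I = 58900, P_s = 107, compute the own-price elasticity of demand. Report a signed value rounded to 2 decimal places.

-1.51

At the given values, q = 20090 − 1110(36.3) + 0.325(58900) + 259(107) = 26652.5.
∂q/∂p = −1110.
E = (-1110) × (36.3/26652.5) = -1.5117…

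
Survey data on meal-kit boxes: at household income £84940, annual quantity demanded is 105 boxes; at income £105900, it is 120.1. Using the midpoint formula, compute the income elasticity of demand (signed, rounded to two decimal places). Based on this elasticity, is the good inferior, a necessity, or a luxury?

%ΔQ = (120.1 − 105)/[( 105 + 120.1)/2] = 15.1/112.55 = 0.134162…
%ΔIncome = (105900 − 84940)/[( 84940 + 105900)/2] = 20960/95420 = 0.219660…
E_income = (15.1/112.55) / (20960/95420) = 0.6107…
0 < E_income < 1 ⇒ normal good, necessity.

0.61; necessity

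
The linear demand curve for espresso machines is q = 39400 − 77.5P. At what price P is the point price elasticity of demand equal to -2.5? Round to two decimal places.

363.13

Ed = −77.5P/(39400 − 77.5P). Set this equal to -2.5:
77.5P = 2.5·(39400 − 77.5P) ⇒ 77.5P(1 + 2.5) = 2.5·39400
P = 2.5·39400 / (77.5·3.5) = 363.1336…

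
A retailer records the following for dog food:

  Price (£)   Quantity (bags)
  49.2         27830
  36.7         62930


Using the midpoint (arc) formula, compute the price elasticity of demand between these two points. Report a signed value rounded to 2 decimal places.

%ΔQ = (62930 − 27830) / [(27830 + 62930)/2] = 35100/45380 = 0.773468…
%ΔP = (36.7 − 49.2) / [(49.2 + 36.7)/2] = -12.5/42.95 = -0.291036…
Arc Ed = %ΔQ / %ΔP = (35100/45380) / (-12.5/42.95) = -2.6576…

-2.66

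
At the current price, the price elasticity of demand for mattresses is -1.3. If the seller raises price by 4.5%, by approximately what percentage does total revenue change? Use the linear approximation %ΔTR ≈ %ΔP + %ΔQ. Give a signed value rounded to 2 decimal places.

%ΔQ ≈ Ed × %ΔP = (-1.3) × (+4.5%) = -5.8500%
%ΔTR ≈ %ΔP + %ΔQ = (+4.5%) + (-5.8500%) = -1.3500%

-1.35%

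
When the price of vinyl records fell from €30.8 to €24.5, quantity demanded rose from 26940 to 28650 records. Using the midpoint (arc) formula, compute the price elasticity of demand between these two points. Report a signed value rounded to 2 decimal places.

%ΔQ = (28650 − 26940) / [(26940 + 28650)/2] = 1710/27795 = 0.061521…
%ΔP = (24.5 − 30.8) / [(30.8 + 24.5)/2] = -6.3/27.65 = -0.227848…
Arc Ed = %ΔQ / %ΔP = (1710/27795) / (-6.3/27.65) = -0.2700…

-0.27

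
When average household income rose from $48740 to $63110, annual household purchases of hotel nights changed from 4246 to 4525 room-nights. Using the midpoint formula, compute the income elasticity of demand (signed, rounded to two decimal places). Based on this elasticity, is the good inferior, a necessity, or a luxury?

%ΔQ = (4525 − 4246)/[( 4246 + 4525)/2] = 279/4385.5 = 0.063618…
%ΔIncome = (63110 − 48740)/[( 48740 + 63110)/2] = 14370/55925 = 0.256951…
E_income = (279/4385.5) / (14370/55925) = 0.2475…
0 < E_income < 1 ⇒ normal good, necessity.

0.25; necessity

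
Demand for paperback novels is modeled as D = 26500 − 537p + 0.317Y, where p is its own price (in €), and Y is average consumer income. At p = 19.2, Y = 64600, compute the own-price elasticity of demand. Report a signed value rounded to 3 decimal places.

At the given values, D = 26500 − 537(19.2) + 0.317(64600) = 36667.8.
∂D/∂p = −537.
E = (-537) × (19.2/36667.8) = -0.28118…

-0.281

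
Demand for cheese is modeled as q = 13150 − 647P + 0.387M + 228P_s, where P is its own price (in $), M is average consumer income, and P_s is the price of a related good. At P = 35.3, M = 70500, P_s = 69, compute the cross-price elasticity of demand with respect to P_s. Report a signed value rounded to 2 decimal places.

0.47

At the given values, q = 13150 − 647(35.3) + 0.387(70500) + 228(69) = 33326.4.
∂q/∂P_s = 228.
E = (228) × (69/33326.4) = 0.4720…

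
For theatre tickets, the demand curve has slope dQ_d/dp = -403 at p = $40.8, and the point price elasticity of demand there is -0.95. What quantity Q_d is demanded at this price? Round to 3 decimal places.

Ed = (dQ_d/dp)·(p/Q_d) ⇒ Q_d = (dQ_d/dp)·p/Ed = (-403)·40.8/(-0.95) = 17307.78947…

17307.789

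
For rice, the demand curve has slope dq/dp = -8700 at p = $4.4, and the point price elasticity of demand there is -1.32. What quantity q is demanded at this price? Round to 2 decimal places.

Ed = (dq/dp)·(p/q) ⇒ q = (dq/dp)·p/Ed = (-8700)·4.4/(-1.32) = 29000

29000.00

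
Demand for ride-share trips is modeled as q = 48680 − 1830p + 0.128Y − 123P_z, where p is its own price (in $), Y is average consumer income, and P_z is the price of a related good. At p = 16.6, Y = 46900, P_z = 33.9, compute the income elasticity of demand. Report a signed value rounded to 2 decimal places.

At the given values, q = 48680 − 1830(16.6) + 0.128(46900) − 123(33.9) = 20135.5.
∂q/∂Y = 0.128.
E = (0.128) × (46900/20135.5) = 0.2981…

0.30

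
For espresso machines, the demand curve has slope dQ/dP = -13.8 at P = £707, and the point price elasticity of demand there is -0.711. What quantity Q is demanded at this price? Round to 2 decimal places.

13722.36

Ed = (dQ/dP)·(P/Q) ⇒ Q = (dQ/dP)·P/Ed = (-13.8)·707/(-0.711) = 13722.3628…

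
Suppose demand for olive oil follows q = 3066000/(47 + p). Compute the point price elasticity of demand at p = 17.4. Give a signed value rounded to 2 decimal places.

-0.27

dq/dp = −3066000/(47 + p)² = -739.265. At p = 17.4, q = 47608.7.
Ed = (dq/dp)·(p/q) = (-739.265) × (17.4/47608.7) = -0.2701…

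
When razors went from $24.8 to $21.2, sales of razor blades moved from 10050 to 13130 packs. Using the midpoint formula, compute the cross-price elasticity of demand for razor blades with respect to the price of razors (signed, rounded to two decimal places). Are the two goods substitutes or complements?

%ΔQ_{razor blades} = (13130 − 10050)/avg = 3080/11590 = 0.265746…
%ΔP_{razors} = (21.2 − 24.8)/avg = -3.6/23 = -0.156521…
E_cross = (3080/11590) / (-3.6/23) = -1.6978…
E_cross < 0 ⇒ the goods are complements.

-1.70; complements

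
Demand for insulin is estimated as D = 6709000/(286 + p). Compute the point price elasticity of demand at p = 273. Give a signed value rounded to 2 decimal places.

dD/dp = −6709000/(286 + p)² = -21.4701. At p = 273, D = 12001.8.
Ed = (dD/dp)·(p/D) = (-21.4701) × (273/12001.8) = -0.4883…

-0.49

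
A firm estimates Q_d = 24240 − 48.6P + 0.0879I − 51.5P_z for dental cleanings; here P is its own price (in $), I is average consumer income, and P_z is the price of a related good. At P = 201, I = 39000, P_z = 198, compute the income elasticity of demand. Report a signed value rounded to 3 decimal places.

0.445

At the given values, Q_d = 24240 − 48.6(201) + 0.0879(39000) − 51.5(198) = 7702.5.
∂Q_d/∂I = 0.0879.
E = (0.0879) × (39000/7702.5) = 0.44506…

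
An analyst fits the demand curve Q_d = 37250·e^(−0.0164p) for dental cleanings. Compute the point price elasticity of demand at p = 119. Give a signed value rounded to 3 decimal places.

dQ_d/dp = −0.0164·Q_d = -86.7763. At p = 119, Q_d = 5291.24.
Ed = (dQ_d/dp)·(p/Q_d) = (-86.7763) × (119/5291.24) = -1.9516

-1.952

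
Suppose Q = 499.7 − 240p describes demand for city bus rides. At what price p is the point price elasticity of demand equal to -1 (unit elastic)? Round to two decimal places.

1.04

Ed = −240p/(499.7 − 240p). Set this equal to -1:
240p = 1·(499.7 − 240p) ⇒ 240p(1 + 1) = 1·499.7
p = 1·499.7 / (240·2) = 1.0410…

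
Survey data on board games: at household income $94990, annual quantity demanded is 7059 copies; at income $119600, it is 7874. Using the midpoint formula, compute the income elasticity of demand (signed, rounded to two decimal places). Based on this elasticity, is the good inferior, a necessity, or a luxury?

0.48; necessity

%ΔQ = (7874 − 7059)/[( 7059 + 7874)/2] = 815/7466.5 = 0.109154…
%ΔIncome = (119600 − 94990)/[( 94990 + 119600)/2] = 24610/107295 = 0.229367…
E_income = (815/7466.5) / (24610/107295) = 0.4758…
0 < E_income < 1 ⇒ normal good, necessity.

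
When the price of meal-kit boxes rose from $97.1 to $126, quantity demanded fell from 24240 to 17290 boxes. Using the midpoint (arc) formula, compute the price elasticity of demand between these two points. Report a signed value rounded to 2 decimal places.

%ΔQ = (17290 − 24240) / [(24240 + 17290)/2] = -6950/20765 = -0.334697…
%ΔP = (126 − 97.1) / [(97.1 + 126)/2] = 28.9/111.55 = 0.259076…
Arc Ed = %ΔQ / %ΔP = (-6950/20765) / (28.9/111.55) = -1.2918…

-1.29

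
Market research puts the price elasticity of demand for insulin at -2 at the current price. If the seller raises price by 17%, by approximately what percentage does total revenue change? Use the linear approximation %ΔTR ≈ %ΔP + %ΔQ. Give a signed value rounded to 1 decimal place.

%ΔQ ≈ Ed × %ΔP = (-2) × (+17%) = -34.0000%
%ΔTR ≈ %ΔP + %ΔQ = (+17%) + (-34.0000%) = -17.0000%

-17.0%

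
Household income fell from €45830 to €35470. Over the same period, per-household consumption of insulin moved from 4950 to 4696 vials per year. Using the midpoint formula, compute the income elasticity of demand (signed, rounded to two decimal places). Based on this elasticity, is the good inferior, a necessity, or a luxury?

0.21; necessity

%ΔQ = (4696 − 4950)/[( 4950 + 4696)/2] = -254/4823 = -0.052664…
%ΔIncome = (35470 − 45830)/[( 45830 + 35470)/2] = -10360/40650 = -0.254858…
E_income = (-254/4823) / (-10360/40650) = 0.2066…
0 < E_income < 1 ⇒ normal good, necessity.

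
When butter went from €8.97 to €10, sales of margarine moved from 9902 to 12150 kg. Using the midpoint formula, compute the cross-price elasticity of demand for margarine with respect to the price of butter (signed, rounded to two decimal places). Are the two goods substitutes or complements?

%ΔQ_{margarine} = (12150 − 9902)/avg = 2248/11026 = 0.203881…
%ΔP_{butter} = (10 − 8.97)/avg = 1.03/9.485 = 0.108592…
E_cross = (2248/11026) / (1.03/9.485) = 1.8774…
E_cross > 0 ⇒ the goods are substitutes.

1.88; substitutes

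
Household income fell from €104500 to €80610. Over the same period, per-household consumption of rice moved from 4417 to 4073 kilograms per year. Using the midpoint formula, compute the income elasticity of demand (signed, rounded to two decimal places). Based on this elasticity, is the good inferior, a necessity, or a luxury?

0.31; necessity

%ΔQ = (4073 − 4417)/[( 4417 + 4073)/2] = -344/4245 = -0.081036…
%ΔIncome = (80610 − 104500)/[( 104500 + 80610)/2] = -23890/92555 = -0.258116…
E_income = (-344/4245) / (-23890/92555) = 0.3139…
0 < E_income < 1 ⇒ normal good, necessity.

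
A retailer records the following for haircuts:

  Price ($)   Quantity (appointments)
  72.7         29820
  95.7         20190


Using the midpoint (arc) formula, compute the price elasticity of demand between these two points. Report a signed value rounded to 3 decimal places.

-1.410

%ΔQ = (20190 − 29820) / [(29820 + 20190)/2] = -9630/25005 = -0.385122…
%ΔP = (95.7 − 72.7) / [(72.7 + 95.7)/2] = 23/84.2 = 0.273159…
Arc Ed = %ΔQ / %ΔP = (-9630/25005) / (23/84.2) = -1.40988…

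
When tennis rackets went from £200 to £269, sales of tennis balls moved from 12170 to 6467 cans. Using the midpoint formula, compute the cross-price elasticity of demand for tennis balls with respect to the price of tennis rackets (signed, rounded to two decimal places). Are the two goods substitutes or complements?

-2.08; complements

%ΔQ_{tennis balls} = (6467 − 12170)/avg = -5703/9318.5 = -0.612008…
%ΔP_{tennis rackets} = (269 − 200)/avg = 69/234.5 = 0.294243…
E_cross = (-5703/9318.5) / (69/234.5) = -2.0799…
E_cross < 0 ⇒ the goods are complements.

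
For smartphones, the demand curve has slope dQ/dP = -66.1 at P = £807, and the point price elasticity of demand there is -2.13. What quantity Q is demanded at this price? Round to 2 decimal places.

Ed = (dQ/dP)·(P/Q) ⇒ Q = (dQ/dP)·P/Ed = (-66.1)·807/(-2.13) = 25043.5211…

25043.52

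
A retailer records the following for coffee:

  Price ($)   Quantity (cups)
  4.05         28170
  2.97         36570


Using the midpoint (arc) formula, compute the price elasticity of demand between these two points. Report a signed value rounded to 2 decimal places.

-0.84

%ΔQ = (36570 − 28170) / [(28170 + 36570)/2] = 8400/32370 = 0.259499…
%ΔP = (2.97 − 4.05) / [(4.05 + 2.97)/2] = -1.08/3.51 = -0.307692…
Arc Ed = %ΔQ / %ΔP = (8400/32370) / (-1.08/3.51) = -0.8433…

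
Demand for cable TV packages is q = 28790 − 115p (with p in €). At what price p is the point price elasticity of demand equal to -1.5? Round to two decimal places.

Ed = −115p/(28790 − 115p). Set this equal to -1.5:
115p = 1.5·(28790 − 115p) ⇒ 115p(1 + 1.5) = 1.5·28790
p = 1.5·28790 / (115·2.5) = 150.2086…

150.21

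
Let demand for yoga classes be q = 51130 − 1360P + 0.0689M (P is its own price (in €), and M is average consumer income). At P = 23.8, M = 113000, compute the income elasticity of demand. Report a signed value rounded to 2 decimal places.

0.29

At the given values, q = 51130 − 1360(23.8) + 0.0689(113000) = 26547.7.
∂q/∂M = 0.0689.
E = (0.0689) × (113000/26547.7) = 0.2932…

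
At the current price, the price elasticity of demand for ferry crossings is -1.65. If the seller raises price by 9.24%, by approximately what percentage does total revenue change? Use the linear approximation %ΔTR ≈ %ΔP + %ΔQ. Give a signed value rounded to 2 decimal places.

-6.01%

%ΔQ ≈ Ed × %ΔP = (-1.65) × (+9.24%) = -15.2460%
%ΔTR ≈ %ΔP + %ΔQ = (+9.24%) + (-15.2460%) = -6.0060%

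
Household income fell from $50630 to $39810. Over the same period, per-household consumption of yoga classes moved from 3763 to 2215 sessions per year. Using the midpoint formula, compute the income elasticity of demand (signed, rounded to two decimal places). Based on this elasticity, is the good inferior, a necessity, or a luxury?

%ΔQ = (2215 − 3763)/[( 3763 + 2215)/2] = -1548/2989 = -0.517898…
%ΔIncome = (39810 − 50630)/[( 50630 + 39810)/2] = -10820/45220 = -0.239274…
E_income = (-1548/2989) / (-10820/45220) = 2.1644…
E_income > 1 ⇒ normal good, luxury.

2.16; luxury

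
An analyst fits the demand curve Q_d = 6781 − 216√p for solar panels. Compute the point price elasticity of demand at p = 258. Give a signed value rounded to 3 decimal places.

-0.524

dQ_d/dp = −216/(2√p) = -6.72379. At p = 258, Q_d = 3311.53.
Ed = (dQ_d/dp)·(p/Q_d) = (-6.72379) × (258/3311.53) = -0.52384…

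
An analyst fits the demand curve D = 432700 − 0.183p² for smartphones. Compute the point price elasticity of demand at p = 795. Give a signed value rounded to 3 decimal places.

dD/dp = −2·0.183·p = -290.97. At p = 795, D = 317039.425.
Ed = (dD/dp)·(p/D) = (-290.97) × (795/317039.425) = -0.72962…

-0.730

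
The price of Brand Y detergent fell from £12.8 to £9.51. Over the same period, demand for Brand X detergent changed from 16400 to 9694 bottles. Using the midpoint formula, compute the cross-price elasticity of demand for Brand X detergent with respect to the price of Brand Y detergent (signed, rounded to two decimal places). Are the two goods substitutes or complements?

%ΔQ_{Brand X detergent} = (9694 − 16400)/avg = -6706/13047 = -0.513987…
%ΔP_{Brand Y detergent} = (9.51 − 12.8)/avg = -3.29/11.155 = -0.294935…
E_cross = (-6706/13047) / (-3.29/11.155) = 1.7427…
E_cross > 0 ⇒ the goods are substitutes.

1.74; substitutes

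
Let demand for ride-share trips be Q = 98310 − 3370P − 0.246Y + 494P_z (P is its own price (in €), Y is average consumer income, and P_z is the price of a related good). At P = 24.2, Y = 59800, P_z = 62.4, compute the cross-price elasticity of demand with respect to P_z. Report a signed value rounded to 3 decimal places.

At the given values, Q = 98310 − 3370(24.2) − 0.246(59800) + 494(62.4) = 32870.8.
∂Q/∂P_z = 494.
E = (494) × (62.4/32870.8) = 0.93778…

0.938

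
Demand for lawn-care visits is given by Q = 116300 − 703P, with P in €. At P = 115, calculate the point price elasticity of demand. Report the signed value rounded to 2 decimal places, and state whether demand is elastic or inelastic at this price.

dQ/dP = −703. At P = 115, Q = 116300 − 703(115) = 35455.
Ed = (dQ/dP)·(P/Q) = −703 × (115/35455) = -2.2802…
|Ed| = 2.28 > 1, so demand is elastic.

-2.28; elastic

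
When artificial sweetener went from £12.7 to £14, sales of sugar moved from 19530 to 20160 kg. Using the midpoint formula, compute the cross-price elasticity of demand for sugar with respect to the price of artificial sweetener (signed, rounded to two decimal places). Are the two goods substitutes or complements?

%ΔQ_{sugar} = (20160 − 19530)/avg = 630/19845 = 0.031746…
%ΔP_{artificial sweetener} = (14 − 12.7)/avg = 1.3/13.35 = 0.097378…
E_cross = (630/19845) / (1.3/13.35) = 0.3260…
E_cross > 0 ⇒ the goods are substitutes.

0.33; substitutes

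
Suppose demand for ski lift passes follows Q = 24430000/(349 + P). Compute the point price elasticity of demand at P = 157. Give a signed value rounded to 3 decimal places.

dQ/dP = −24430000/(349 + P)² = -95.4163. At P = 157, Q = 48280.6.
Ed = (dQ/dP)·(P/Q) = (-95.4163) × (157/48280.6) = -0.31027…

-0.310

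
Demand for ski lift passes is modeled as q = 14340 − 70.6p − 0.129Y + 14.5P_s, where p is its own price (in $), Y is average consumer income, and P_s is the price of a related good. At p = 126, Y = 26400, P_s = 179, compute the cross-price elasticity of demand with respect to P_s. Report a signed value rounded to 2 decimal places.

0.56

At the given values, q = 14340 − 70.6(126) − 0.129(26400) + 14.5(179) = 4634.3.
∂q/∂P_s = 14.5.
E = (14.5) × (179/4634.3) = 0.5600…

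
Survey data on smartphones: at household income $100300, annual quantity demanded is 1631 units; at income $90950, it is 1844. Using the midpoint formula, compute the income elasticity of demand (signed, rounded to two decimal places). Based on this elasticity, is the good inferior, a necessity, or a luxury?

%ΔQ = (1844 − 1631)/[( 1631 + 1844)/2] = 213/1737.5 = 0.122589…
%ΔIncome = (90950 − 100300)/[( 100300 + 90950)/2] = -9350/95625 = -0.097777…
E_income = (213/1737.5) / (-9350/95625) = -1.2537…
E_income < 0 ⇒ inferior good.

-1.25; inferior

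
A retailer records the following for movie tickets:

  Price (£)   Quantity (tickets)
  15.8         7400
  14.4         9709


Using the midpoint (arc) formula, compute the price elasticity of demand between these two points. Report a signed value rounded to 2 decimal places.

%ΔQ = (9709 − 7400) / [(7400 + 9709)/2] = 2309/8554.5 = 0.269916…
%ΔP = (14.4 − 15.8) / [(15.8 + 14.4)/2] = -1.4/15.1 = -0.092715…
Arc Ed = %ΔQ / %ΔP = (2309/8554.5) / (-1.4/15.1) = -2.9112…

-2.91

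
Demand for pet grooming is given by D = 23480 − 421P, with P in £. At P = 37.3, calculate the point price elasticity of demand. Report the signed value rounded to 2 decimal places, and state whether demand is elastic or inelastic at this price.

dD/dP = −421. At P = 37.3, D = 23480 − 421(37.3) = 7776.7.
Ed = (dD/dP)·(P/D) = −421 × (37.3/7776.7) = -2.0192…
|Ed| = 2.02 > 1, so demand is elastic.

-2.02; elastic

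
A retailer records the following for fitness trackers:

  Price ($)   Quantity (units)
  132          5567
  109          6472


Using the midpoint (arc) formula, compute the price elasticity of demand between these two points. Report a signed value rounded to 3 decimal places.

-0.788

%ΔQ = (6472 − 5567) / [(5567 + 6472)/2] = 905/6019.5 = 0.150344…
%ΔP = (109 − 132) / [(132 + 109)/2] = -23/120.5 = -0.190871…
Arc Ed = %ΔQ / %ΔP = (905/6019.5) / (-23/120.5) = -0.78767…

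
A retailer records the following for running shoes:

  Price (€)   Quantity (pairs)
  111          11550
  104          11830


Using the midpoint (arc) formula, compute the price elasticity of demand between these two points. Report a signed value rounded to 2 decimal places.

-0.37

%ΔQ = (11830 − 11550) / [(11550 + 11830)/2] = 280/11690 = 0.023952…
%ΔP = (104 − 111) / [(111 + 104)/2] = -7/107.5 = -0.065116…
Arc Ed = %ΔQ / %ΔP = (280/11690) / (-7/107.5) = -0.3678…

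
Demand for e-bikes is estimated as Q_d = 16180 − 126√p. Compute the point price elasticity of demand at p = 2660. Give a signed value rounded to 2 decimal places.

-0.34

dQ_d/dp = −126/(2√p) = -1.22152. At p = 2660, Q_d = 9681.53.
Ed = (dQ_d/dp)·(p/Q_d) = (-1.22152) × (2660/9681.53) = -0.3356…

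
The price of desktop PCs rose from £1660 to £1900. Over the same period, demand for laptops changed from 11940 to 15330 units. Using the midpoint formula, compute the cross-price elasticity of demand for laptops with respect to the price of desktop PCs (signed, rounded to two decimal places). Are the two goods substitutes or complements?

%ΔQ_{laptops} = (15330 − 11940)/avg = 3390/13635 = 0.248624…
%ΔP_{desktop PCs} = (1900 − 1660)/avg = 240/1780 = 0.134831…
E_cross = (3390/13635) / (240/1780) = 1.8439…
E_cross > 0 ⇒ the goods are substitutes.

1.84; substitutes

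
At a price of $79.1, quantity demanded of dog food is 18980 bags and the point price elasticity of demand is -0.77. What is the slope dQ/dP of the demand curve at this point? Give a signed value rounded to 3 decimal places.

Ed = (dQ/dP)·(P/Q) ⇒ dQ/dP = Ed·Q/P = (-0.77)·18980/79.1 = -184.76106…

-184.761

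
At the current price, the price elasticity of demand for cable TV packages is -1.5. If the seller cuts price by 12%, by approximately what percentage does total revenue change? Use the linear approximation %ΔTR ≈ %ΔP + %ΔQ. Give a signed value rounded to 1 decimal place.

+6.0%

%ΔQ ≈ Ed × %ΔP = (-1.5) × (-12%) = +18.0000%
%ΔTR ≈ %ΔP + %ΔQ = (-12%) + (+18.0000%) = +6.0000%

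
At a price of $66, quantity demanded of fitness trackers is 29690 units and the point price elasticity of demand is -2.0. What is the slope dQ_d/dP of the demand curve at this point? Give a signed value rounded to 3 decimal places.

Ed = (dQ_d/dP)·(P/Q_d) ⇒ dQ_d/dP = Ed·Q_d/P = (-2.0)·29690/66 = -899.69696…

-899.697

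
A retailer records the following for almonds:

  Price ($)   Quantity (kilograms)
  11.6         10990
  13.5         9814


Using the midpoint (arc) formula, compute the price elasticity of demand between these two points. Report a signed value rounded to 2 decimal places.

%ΔQ = (9814 − 10990) / [(10990 + 9814)/2] = -1176/10402 = -0.113055…
%ΔP = (13.5 − 11.6) / [(11.6 + 13.5)/2] = 1.9/12.55 = 0.151394…
Arc Ed = %ΔQ / %ΔP = (-1176/10402) / (1.9/12.55) = -0.7467…

-0.75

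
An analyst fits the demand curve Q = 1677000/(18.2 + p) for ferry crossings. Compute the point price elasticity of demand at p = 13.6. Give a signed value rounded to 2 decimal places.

dQ/dp = −1677000/(18.2 + p)² = -1658.36. At p = 13.6, Q = 52735.8.
Ed = (dQ/dp)·(p/Q) = (-1658.36) × (13.6/52735.8) = -0.4276…

-0.43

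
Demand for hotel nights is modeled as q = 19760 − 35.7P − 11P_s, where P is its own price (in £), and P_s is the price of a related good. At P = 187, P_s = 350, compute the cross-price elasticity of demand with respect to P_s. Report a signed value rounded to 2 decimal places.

At the given values, q = 19760 − 35.7(187) − 11(350) = 9234.1.
∂q/∂P_s = -11.
E = (-11) × (350/9234.1) = -0.4169…

-0.42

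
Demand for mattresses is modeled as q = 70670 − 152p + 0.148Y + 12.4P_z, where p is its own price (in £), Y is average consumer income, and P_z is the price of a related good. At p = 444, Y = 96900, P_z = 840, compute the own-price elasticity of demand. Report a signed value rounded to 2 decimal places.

At the given values, q = 70670 − 152(444) + 0.148(96900) + 12.4(840) = 27939.2.
∂q/∂p = −152.
E = (-152) × (444/27939.2) = -2.4155…

-2.42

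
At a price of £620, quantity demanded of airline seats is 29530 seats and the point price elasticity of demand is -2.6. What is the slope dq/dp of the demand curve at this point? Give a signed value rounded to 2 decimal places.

-123.84

Ed = (dq/dp)·(p/q) ⇒ dq/dp = Ed·q/p = (-2.6)·29530/620 = -123.8354…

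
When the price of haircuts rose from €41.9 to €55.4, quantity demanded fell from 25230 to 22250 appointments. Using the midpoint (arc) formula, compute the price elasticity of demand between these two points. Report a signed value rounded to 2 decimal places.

-0.45

%ΔQ = (22250 − 25230) / [(25230 + 22250)/2] = -2980/23740 = -0.125526…
%ΔP = (55.4 − 41.9) / [(41.9 + 55.4)/2] = 13.5/48.65 = 0.277492…
Arc Ed = %ΔQ / %ΔP = (-2980/23740) / (13.5/48.65) = -0.4523…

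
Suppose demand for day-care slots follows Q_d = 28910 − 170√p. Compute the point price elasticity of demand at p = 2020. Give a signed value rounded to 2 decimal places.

-0.18

dQ_d/dp = −170/(2√p) = -1.89123. At p = 2020, Q_d = 21269.5.
Ed = (dQ_d/dp)·(p/Q_d) = (-1.89123) × (2020/21269.5) = -0.1796…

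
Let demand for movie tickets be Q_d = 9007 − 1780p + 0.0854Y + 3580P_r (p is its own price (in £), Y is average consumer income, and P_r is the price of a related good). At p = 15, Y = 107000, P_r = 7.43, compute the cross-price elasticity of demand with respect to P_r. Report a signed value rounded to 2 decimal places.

1.47

At the given values, Q_d = 9007 − 1780(15) + 0.0854(107000) + 3580(7.43) = 18044.2.
∂Q_d/∂P_r = 3580.
E = (3580) × (7.43/18044.2) = 1.4741…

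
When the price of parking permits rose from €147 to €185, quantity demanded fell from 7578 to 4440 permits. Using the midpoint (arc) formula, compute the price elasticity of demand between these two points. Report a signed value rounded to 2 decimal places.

-2.28

%ΔQ = (4440 − 7578) / [(7578 + 4440)/2] = -3138/6009 = -0.522216…
%ΔP = (185 − 147) / [(147 + 185)/2] = 38/166 = 0.228915…
Arc Ed = %ΔQ / %ΔP = (-3138/6009) / (38/166) = -2.2812…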